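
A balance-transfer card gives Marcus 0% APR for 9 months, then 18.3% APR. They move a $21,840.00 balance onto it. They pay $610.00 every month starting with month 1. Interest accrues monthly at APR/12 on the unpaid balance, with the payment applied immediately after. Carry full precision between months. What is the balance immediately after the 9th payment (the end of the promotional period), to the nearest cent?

Promo months 1–9 at r₀ = 0%/12 = 0; months 10+ at r₁ = 18.3%/12 = 0.01525.
After month 9 (no interest yet): B = $21,840.00 − 9·$610.00 = $16,350.00.

$16,350.00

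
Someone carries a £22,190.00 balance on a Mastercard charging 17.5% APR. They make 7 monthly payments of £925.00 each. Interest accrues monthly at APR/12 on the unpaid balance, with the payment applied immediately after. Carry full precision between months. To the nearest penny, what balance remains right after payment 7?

Monthly rate r = 17.5%/12 = 1.45833% = 0.0145833.
Each month: B ← B·(1+r) − £925.00.
Month 1: interest £323.60; balance after payment £21,588.60.
Month 2: interest £314.83; balance after payment £20,978.44.
Month 3: interest £305.94; balance after payment £20,359.37.
Month 4: interest £296.91; balance after payment £19,731.28.
Month 5: interest £287.75; balance after payment £19,094.03.
Month 6: interest £278.45; balance after payment £18,447.48.
Month 7: interest £269.03; balance after payment £17,791.51.

£17,791.51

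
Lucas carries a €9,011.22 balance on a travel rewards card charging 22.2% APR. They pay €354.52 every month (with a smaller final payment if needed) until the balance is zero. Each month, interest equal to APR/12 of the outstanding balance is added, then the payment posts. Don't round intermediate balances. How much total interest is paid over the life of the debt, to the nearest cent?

Monthly rate r = 22.2%/12 = 1.85% = 0.0185.
Payoff takes n = ⌈−ln(1 − rB₀/P)/ln(1+r)⌉ = ⌈34.658⌉ = 35 payments; the last is €234.13.
Total paid = 34·€354.52 + €234.13 = €12,287.81.
Total interest = total paid − principal = €12,287.81 − €9,011.22 = €3,276.59.

€3,276.59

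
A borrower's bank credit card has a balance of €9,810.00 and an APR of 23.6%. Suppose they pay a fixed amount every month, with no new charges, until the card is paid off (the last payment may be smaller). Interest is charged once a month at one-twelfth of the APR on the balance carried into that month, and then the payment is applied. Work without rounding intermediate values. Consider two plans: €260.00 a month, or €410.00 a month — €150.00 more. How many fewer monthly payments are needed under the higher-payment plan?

37 fewer payments

Monthly rate r = 23.6%/12 = 1.96667% = 0.0196667.
At €260.00/mo: n = ⌈−ln(1 − rB₀/P)/ln(1+r)⌉ = 70 payments (last €149.02); total interest = total paid − €9,810.00 = €8,279.02.
At €410.00/mo: 33 payments (last €268.52); total interest €3,578.52.
Payments saved = 70 − 33 = 37.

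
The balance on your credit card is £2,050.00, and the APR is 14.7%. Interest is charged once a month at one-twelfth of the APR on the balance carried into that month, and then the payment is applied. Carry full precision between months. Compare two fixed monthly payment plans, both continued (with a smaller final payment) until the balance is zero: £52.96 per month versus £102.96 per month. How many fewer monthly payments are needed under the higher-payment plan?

Monthly rate r = 14.7%/12 = 1.225% = 0.01225.
At £52.96/mo: n = ⌈−ln(1 − rB₀/P)/ln(1+r)⌉ = 53 payments (last £42.09); total interest = total paid − £2,050.00 = £746.01.
At £102.96/mo: 23 payments (last £99.18); total interest £314.30.
Payments saved = 53 − 23 = 30.

30 fewer payments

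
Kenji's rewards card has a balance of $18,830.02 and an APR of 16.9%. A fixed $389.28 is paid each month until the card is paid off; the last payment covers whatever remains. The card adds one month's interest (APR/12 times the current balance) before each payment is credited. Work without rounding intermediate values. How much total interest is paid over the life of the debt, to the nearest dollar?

$12,994

Monthly rate r = 16.9%/12 = 1.40833% = 0.0140833.
Payoff takes n = ⌈−ln(1 − rB₀/P)/ln(1+r)⌉ = ⌈81.750⌉ = 82 payments; the last is $292.65.
Total paid = 81·$389.28 + $292.65 = $31,824.33.
Total interest = total paid − principal = $31,824.33 − $18,830.02 = $12,994.31.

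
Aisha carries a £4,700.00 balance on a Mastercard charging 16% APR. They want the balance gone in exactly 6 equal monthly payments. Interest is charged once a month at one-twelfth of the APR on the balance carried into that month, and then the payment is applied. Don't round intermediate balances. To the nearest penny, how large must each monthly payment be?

£820.29

Monthly rate r = 16%/12 = 1.33333% = 0.0133333.
Level-payment amortization: P = B₀·r / (1 − (1+r)^(−n)) = 4700.00·0.0133333 / (1 − 1.01333^(−6)).
Denominator 1 − (1+r)^(−6) = 0.0763955288.
P = 62.6667 / 0.0763955288 ≈ 820.29.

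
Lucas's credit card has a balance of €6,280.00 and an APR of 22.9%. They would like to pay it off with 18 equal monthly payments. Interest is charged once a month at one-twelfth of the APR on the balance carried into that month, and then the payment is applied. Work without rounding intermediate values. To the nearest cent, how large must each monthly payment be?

€415.52

Monthly rate r = 22.9%/12 = 1.90833% = 0.0190833.
Level-payment amortization: P = B₀·r / (1 − (1+r)^(−n)) = 6280.00·0.0190833 / (1 − 1.01908^(−18)).
Denominator 1 − (1+r)^(−18) = 0.288417238.
P = 119.843 / 0.288417238 ≈ 415.52.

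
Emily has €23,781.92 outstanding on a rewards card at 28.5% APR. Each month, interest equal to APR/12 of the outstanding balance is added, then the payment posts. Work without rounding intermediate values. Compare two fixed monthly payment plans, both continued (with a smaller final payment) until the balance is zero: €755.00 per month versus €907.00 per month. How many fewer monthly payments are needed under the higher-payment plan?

17 fewer payments

Monthly rate r = 28.5%/12 = 2.375% = 0.02375.
At €755.00/mo: n = ⌈−ln(1 − rB₀/P)/ln(1+r)⌉ = 59 payments (last €559.88); total interest = total paid − €23,781.92 = €20,567.96.
At €907.00/mo: 42 payments (last €483.37); total interest €13,888.45.
Payments saved = 59 − 42 = 17.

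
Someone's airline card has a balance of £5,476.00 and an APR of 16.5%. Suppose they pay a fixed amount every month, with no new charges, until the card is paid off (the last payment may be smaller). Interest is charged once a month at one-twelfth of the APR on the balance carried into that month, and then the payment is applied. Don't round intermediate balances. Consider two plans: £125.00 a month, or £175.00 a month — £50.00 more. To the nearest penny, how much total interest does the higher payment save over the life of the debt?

£1,232.15

Monthly rate r = 16.5%/12 = 1.375% = 0.01375.
At £125.00/mo: n = ⌈−ln(1 − rB₀/P)/ln(1+r)⌉ = 68 payments (last £66.43); total interest = total paid − £5,476.00 = £2,965.43.
At £175.00/mo: 42 payments (last £34.28); total interest £1,733.28.
Interest saved = £2,965.43 − £1,733.28 = £1,232.15.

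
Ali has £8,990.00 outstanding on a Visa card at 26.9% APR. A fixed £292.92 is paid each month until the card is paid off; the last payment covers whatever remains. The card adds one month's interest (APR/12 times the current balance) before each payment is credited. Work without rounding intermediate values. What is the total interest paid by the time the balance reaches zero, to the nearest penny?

Monthly rate r = 26.9%/12 = 2.24167% = 0.0224167.
Payoff takes n = ⌈−ln(1 − rB₀/P)/ln(1+r)⌉ = ⌈52.538⌉ = 53 payments; the last is £158.36.
Total paid = 52·£292.92 + £158.36 = £15,390.20.
Total interest = total paid − principal = £15,390.20 − £8,990.00 = £6,400.20.

£6,400.20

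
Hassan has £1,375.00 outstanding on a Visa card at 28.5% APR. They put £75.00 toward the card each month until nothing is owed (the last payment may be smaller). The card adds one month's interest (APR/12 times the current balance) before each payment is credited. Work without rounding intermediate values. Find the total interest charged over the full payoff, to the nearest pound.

Monthly rate r = 28.5%/12 = 2.375% = 0.02375.
Payoff takes n = ⌈−ln(1 − rB₀/P)/ln(1+r)⌉ = ⌈24.355⌉ = 25 payments; the last is £26.82.
Total paid = 24·£75.00 + £26.82 = £1,826.82.
Total interest = total paid − principal = £1,826.82 − £1,375.00 = £451.82.

£452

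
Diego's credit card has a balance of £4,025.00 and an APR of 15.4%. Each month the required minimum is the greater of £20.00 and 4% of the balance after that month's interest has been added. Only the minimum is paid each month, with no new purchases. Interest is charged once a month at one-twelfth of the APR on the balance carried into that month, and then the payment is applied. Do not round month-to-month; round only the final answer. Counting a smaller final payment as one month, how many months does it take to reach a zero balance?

Monthly rate r = 15.4%/12 = 1.28333% = 0.0128333.
While 4% of the post-interest balance exceeds £20.00, each month B ← (B·(1+r))·(1 − 0.04), i.e. B shrinks by the factor (1+r)·0.96 = 0.97232.
This holds for months 1–75. Entering month 76 the balance is £490.29; 4% of the post-interest balance is now below £20.00, so the flat £20.00 minimum applies from here.
From month 76 a fixed £20.00 at rate r clears £490.29 in 30 more payments. Total: 75 + 30 = 105 months.

105 months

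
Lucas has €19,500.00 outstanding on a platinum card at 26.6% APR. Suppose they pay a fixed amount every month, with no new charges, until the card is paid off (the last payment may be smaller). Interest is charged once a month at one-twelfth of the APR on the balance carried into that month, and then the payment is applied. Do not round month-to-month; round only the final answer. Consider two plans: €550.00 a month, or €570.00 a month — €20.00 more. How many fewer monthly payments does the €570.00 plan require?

Monthly rate r = 26.6%/12 = 2.21667% = 0.0221667.
At €550.00/mo: n = ⌈−ln(1 − rB₀/P)/ln(1+r)⌉ = 71 payments (last €167.73); total interest = total paid − €19,500.00 = €19,167.73.
At €570.00/mo: 65 payments (last €443.68); total interest €17,423.68.
Payments saved = 71 − 65 = 6.

6 fewer payments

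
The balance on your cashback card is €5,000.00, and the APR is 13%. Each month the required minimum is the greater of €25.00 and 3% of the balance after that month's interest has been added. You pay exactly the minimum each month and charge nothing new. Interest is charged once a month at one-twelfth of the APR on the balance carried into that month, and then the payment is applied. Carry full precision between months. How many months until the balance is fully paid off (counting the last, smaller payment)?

Monthly rate r = 13%/12 = 1.08333% = 0.0108333.
While 3% of the post-interest balance exceeds €25.00, each month B ← (B·(1+r))·(1 − 0.03), i.e. B shrinks by the factor (1+r)·0.97 = 0.98051.
This holds for months 1–92. Entering month 93 the balance is €817.50; 3% of the post-interest balance is now below €25.00, so the flat €25.00 minimum applies from here.
From month 93 a fixed €25.00 at rate r clears €817.50 in 41 more payments. Total: 92 + 41 = 133 months.

133 months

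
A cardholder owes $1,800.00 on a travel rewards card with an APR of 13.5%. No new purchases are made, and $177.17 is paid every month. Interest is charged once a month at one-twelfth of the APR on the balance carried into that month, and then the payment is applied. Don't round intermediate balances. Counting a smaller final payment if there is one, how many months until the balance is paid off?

Monthly rate r = 13.5%/12 = 1.125% = 0.01125.
Recurrence: B ← B·(1+r) − $177.17.
Month 1: interest $20.25; balance after payment $1,643.08.
Month 2: interest $18.48; balance after payment $1,484.39.
Closed form: n = −ln(1 − rB₀/P)/ln(1+r) = −ln(0.8857)/ln(1.01125) ≈ 10.849, so the balance reaches zero during payment 11.

11 payments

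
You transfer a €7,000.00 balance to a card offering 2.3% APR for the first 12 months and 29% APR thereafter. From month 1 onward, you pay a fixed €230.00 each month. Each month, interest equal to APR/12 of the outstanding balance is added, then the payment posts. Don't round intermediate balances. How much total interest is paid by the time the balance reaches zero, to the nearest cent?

€1,687.02

Promo months 1–12 at r₀ = 2.3%/12 = 0.00191667; months 13+ at r₁ = 29%/12 = 0.0241667.
After month 12: iterate B ← B·(1+r₀) − €230.00 for 12 months → €4,373.43.
Then at r₁ with €230.00/mo: n₂ = −ln(1 − r₁·B/P)/ln(1+r₁) ≈ 25.77 → 26 more payments.
Total paid = 37·€230.00 + €177.02 = €8,687.02; interest = €8,687.02 − €7,000.00 = €1,687.02.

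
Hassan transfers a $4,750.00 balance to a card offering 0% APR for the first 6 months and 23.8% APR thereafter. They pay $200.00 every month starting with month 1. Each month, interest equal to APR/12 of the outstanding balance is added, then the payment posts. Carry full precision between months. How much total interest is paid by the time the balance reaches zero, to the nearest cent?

$869.17

Promo months 1–6 at r₀ = 0%/12 = 0; months 7+ at r₁ = 23.8%/12 = 0.0198333.
After month 6 (no interest yet): B = $4,750.00 − 6·$200.00 = $3,550.00.
Then at r₁ with $200.00/mo: n₂ = −ln(1 − r₁·B/P)/ln(1+r₁) ≈ 22.10 → 23 more payments.
Total paid = 28·$200.00 + $19.17 = $5,619.17; interest = $5,619.17 − $4,750.00 = $869.17.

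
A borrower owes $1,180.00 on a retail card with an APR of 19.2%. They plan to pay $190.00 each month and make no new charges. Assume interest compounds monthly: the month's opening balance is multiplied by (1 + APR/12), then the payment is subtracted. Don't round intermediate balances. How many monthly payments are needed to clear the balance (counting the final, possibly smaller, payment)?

Monthly rate r = 19.2%/12 = 1.6% = 0.016.
Recurrence: B ← B·(1+r) − $190.00.
Month 1: interest $18.88; balance after payment $1,008.88.
Month 2: interest $16.14; balance after payment $835.02.
Closed form: n = −ln(1 − rB₀/P)/ln(1+r) = −ln(0.90063)/ln(1.016) ≈ 6.593, so the balance reaches zero during payment 7.

7 months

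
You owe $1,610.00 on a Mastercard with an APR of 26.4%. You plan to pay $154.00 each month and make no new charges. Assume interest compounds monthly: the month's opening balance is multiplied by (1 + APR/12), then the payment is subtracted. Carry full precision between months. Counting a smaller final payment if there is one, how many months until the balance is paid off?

13 months

Monthly rate r = 26.4%/12 = 2.2% = 0.022.
Recurrence: B ← B·(1+r) − $154.00.
Month 1: interest $35.42; balance after payment $1,491.42.
Month 2: interest $32.81; balance after payment $1,370.23.
Closed form: n = −ln(1 − rB₀/P)/ln(1+r) = −ln(0.77)/ln(1.022) ≈ 12.010, so the balance reaches zero during payment 13.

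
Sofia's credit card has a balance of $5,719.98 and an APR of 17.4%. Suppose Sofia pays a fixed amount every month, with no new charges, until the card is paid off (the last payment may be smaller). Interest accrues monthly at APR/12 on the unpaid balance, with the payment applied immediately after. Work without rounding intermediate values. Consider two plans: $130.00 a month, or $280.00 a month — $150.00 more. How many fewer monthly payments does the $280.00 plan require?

Monthly rate r = 17.4%/12 = 1.45% = 0.0145.
At $130.00/mo: n = ⌈−ln(1 − rB₀/P)/ln(1+r)⌉ = 71 payments (last $76.02); total interest = total paid − $5,719.98 = $3,456.04.
At $280.00/mo: 25 payments (last $112.88); total interest $1,112.90.
Payments saved = 71 − 25 = 46.

46 fewer payments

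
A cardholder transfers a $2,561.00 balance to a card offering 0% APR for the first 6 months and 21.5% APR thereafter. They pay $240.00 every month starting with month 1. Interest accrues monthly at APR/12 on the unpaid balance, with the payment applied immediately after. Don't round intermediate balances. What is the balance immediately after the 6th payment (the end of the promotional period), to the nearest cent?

$1,121.00

Promo months 1–6 at r₀ = 0%/12 = 0; months 7+ at r₁ = 21.5%/12 = 0.0179167.
After month 6 (no interest yet): B = $2,561.00 − 6·$240.00 = $1,121.00.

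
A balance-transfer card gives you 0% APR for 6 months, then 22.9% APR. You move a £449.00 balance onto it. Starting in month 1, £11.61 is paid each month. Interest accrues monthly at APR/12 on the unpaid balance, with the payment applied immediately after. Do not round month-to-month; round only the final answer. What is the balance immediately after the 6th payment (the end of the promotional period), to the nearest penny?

£379.34

Promo months 1–6 at r₀ = 0%/12 = 0; months 7+ at r₁ = 22.9%/12 = 0.0190833.
After month 6 (no interest yet): B = £449.00 − 6·£11.61 = £379.34.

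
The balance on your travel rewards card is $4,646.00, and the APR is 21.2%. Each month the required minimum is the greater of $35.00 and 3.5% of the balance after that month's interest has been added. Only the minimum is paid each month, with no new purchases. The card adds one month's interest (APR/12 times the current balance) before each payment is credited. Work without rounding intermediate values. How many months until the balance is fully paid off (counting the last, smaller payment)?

Monthly rate r = 21.2%/12 = 1.76667% = 0.0176667.
While 3.5% of the post-interest balance exceeds $35.00, each month B ← (B·(1+r))·(1 − 0.035), i.e. B shrinks by the factor (1+r)·0.965 = 0.98205.
This holds for months 1–86. Entering month 87 the balance is $978.38; 3.5% of the post-interest balance is now below $35.00, so the flat $35.00 minimum applies from here.
From month 87 a fixed $35.00 at rate r clears $978.38 in 39 more payments. Total: 86 + 39 = 125 months.

125 months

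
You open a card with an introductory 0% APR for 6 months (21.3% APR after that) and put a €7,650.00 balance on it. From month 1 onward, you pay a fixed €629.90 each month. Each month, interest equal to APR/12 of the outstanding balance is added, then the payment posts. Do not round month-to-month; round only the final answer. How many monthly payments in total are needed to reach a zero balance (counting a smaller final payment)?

13 payments

Promo months 1–6 at r₀ = 0%/12 = 0; months 7+ at r₁ = 21.3%/12 = 0.01775.
After month 6 (no interest yet): B = €7,650.00 − 6·€629.90 = €3,870.60.
Then at r₁ with €629.90/mo: n₂ = −ln(1 − r₁·B/P)/ln(1+r₁) ≈ 6.56 → 7 more payments.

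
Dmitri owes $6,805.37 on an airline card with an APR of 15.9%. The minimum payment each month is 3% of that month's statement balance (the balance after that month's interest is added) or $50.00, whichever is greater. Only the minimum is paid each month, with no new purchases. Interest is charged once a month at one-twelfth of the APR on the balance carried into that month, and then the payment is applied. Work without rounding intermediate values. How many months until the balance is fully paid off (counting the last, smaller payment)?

126 months

Monthly rate r = 15.9%/12 = 1.325% = 0.01325.
While 3% of the post-interest balance exceeds $50.00, each month B ← (B·(1+r))·(1 − 0.03), i.e. B shrinks by the factor (1+r)·0.97 = 0.98285.
This holds for months 1–83. Entering month 84 the balance is $1,619.51; 3% of the post-interest balance is now below $50.00, so the flat $50.00 minimum applies from here.
From month 84 a fixed $50.00 at rate r clears $1,619.51 in 43 more payments. Total: 83 + 43 = 126 months.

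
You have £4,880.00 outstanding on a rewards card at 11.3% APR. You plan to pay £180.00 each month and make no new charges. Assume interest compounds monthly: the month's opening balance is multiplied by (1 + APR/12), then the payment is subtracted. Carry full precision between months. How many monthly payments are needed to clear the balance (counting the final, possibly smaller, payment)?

32 months

Monthly rate r = 11.3%/12 = 0.941667% = 0.00941667.
Recurrence: B ← B·(1+r) − £180.00.
Month 1: interest £45.95; balance after payment £4,745.95.
Month 2: interest £44.69; balance after payment £4,610.64.
Closed form: n = −ln(1 − rB₀/P)/ln(1+r) = −ln(0.7447)/ln(1.00942) ≈ 31.450, so the balance reaches zero during payment 32.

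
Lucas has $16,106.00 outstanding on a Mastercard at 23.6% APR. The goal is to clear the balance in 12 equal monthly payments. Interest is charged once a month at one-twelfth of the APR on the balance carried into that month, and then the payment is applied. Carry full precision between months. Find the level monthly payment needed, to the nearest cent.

Monthly rate r = 23.6%/12 = 1.96667% = 0.0196667.
Level-payment amortization: P = B₀·r / (1 − (1+r)^(−n)) = 16106.00·0.0196667 / (1 − 1.01967^(−12)).
Denominator 1 − (1+r)^(−12) = 0.208408116.
P = 316.751 / 0.208408116 ≈ 1519.86.

$1,519.86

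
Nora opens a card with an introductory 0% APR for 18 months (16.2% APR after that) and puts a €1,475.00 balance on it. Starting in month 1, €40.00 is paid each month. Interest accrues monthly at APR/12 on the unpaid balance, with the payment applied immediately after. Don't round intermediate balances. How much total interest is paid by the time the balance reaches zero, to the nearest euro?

€122

Promo months 1–18 at r₀ = 0%/12 = 0; months 19+ at r₁ = 16.2%/12 = 0.0135.
After month 18 (no interest yet): B = €1,475.00 − 18·€40.00 = €755.00.
Then at r₁ with €40.00/mo: n₂ = −ln(1 − r₁·B/P)/ln(1+r₁) ≈ 21.93 → 22 more payments.
Total paid = 39·€40.00 + €37.35 = €1,597.35; interest = €1,597.35 − €1,475.00 = €122.35.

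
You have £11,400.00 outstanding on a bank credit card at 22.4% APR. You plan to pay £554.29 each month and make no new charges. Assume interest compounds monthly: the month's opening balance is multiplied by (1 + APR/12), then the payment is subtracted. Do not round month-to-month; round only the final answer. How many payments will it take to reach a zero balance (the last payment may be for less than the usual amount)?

Monthly rate r = 22.4%/12 = 1.86667% = 0.0186667.
Recurrence: B ← B·(1+r) − £554.29.
Month 1: interest £212.80; balance after payment £11,058.51.
Month 2: interest £206.43; balance after payment £10,710.65.
Closed form: n = −ln(1 − rB₀/P)/ln(1+r) = −ln(0.61609)/ln(1.01867) ≈ 26.190, so the balance reaches zero during payment 27.

27 months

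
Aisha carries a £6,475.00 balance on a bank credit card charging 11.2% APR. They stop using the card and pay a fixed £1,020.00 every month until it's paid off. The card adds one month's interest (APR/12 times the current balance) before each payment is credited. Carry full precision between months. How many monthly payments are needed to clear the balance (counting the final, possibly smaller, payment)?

7 payments

Monthly rate r = 11.2%/12 = 0.933333% = 0.00933333.
Recurrence: B ← B·(1+r) − £1,020.00.
Month 1: interest £60.43; balance after payment £5,515.43.
Month 2: interest £51.48; balance after payment £4,546.91.
Closed form: n = −ln(1 − rB₀/P)/ln(1+r) = −ln(0.94075)/ln(1.00933) ≈ 6.574, so the balance reaches zero during payment 7.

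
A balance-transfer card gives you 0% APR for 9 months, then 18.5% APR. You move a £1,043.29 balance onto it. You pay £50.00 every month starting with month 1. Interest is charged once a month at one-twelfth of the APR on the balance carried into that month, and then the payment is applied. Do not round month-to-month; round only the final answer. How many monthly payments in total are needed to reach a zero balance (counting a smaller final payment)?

23 months

Promo months 1–9 at r₀ = 0%/12 = 0; months 10+ at r₁ = 18.5%/12 = 0.0154167.
After month 9 (no interest yet): B = £1,043.29 − 9·£50.00 = £593.29.
Then at r₁ with £50.00/mo: n₂ = −ln(1 − r₁·B/P)/ln(1+r₁) ≈ 13.21 → 14 more payments.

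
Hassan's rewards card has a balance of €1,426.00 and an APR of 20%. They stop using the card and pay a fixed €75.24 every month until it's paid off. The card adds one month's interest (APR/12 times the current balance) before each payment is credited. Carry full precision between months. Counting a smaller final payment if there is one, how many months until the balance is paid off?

Monthly rate r = 20%/12 = 1.66667% = 0.0166667.
Recurrence: B ← B·(1+r) − €75.24.
Month 1: interest €23.77; balance after payment €1,374.53.
Month 2: interest €22.91; balance after payment €1,322.20.
Closed form: n = −ln(1 − rB₀/P)/ln(1+r) = −ln(0.68412)/ln(1.01667) ≈ 22.966, so the balance reaches zero during payment 23.

23 months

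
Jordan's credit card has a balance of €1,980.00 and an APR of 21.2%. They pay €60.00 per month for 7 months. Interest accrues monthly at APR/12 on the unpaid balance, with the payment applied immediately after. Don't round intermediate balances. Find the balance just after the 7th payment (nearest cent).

Monthly rate r = 21.2%/12 = 1.76667% = 0.0176667.
Each month: B ← B·(1+r) − €60.00.
Month 1: interest €34.98; balance after payment €1,954.98.
Month 2: interest €34.54; balance after payment €1,929.52.
Month 3: interest €34.09; balance after payment €1,903.61.
Month 4: interest €33.63; balance after payment €1,877.24.
Month 5: interest €33.16; balance after payment €1,850.40.
Month 6: interest €32.69; balance after payment €1,823.09.
Month 7: interest €32.21; balance after payment €1,795.30.

€1,795.30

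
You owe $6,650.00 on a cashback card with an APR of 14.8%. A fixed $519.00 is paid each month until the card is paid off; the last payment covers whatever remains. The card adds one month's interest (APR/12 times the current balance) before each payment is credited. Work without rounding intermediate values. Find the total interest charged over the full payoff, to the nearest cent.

$632.96

Monthly rate r = 14.8%/12 = 1.23333% = 0.0123333.
Payoff takes n = ⌈−ln(1 − rB₀/P)/ln(1+r)⌉ = ⌈14.032⌉ = 15 payments; the last is $16.96.
Total paid = 14·$519.00 + $16.96 = $7,282.96.
Total interest = total paid − principal = $7,282.96 − $6,650.00 = $632.96.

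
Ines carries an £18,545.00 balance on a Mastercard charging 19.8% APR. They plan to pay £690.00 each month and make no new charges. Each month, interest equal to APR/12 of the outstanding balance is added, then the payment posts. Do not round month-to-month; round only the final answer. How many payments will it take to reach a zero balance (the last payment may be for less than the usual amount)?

Monthly rate r = 19.8%/12 = 1.65% = 0.0165.
Recurrence: B ← B·(1+r) − £690.00.
Month 1: interest £305.99; balance after payment £18,160.99.
Month 2: interest £299.66; balance after payment £17,770.65.
Closed form: n = −ln(1 − rB₀/P)/ln(1+r) = −ln(0.55653)/ln(1.0165) ≈ 35.809, so the balance reaches zero during payment 36.

36 months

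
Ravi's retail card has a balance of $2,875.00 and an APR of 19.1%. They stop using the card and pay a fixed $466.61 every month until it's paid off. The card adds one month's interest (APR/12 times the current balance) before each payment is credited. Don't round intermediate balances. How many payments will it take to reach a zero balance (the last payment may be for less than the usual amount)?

7 months

Monthly rate r = 19.1%/12 = 1.59167% = 0.0159167.
Recurrence: B ← B·(1+r) − $466.61.
Month 1: interest $45.76; balance after payment $2,454.15.
Month 2: interest $39.06; balance after payment $2,026.60.
Closed form: n = −ln(1 − rB₀/P)/ln(1+r) = −ln(0.90193)/ln(1.01592) ≈ 6.536, so the balance reaches zero during payment 7.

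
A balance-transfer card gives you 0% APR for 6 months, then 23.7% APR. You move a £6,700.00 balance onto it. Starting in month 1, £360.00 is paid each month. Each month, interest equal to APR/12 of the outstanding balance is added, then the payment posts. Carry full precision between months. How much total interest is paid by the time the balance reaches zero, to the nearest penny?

£733.42

Promo months 1–6 at r₀ = 0%/12 = 0; months 7+ at r₁ = 23.7%/12 = 0.01975.
After month 6 (no interest yet): B = £6,700.00 − 6·£360.00 = £4,540.00.
Then at r₁ with £360.00/mo: n₂ = −ln(1 − r₁·B/P)/ln(1+r₁) ≈ 14.65 → 15 more payments.
Total paid = 20·£360.00 + £233.42 = £7,433.42; interest = £7,433.42 − £6,700.00 = £733.42.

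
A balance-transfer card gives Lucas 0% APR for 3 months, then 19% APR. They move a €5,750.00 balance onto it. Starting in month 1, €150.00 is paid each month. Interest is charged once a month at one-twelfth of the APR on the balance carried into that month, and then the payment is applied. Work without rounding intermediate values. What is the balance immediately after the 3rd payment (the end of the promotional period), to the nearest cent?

Promo months 1–3 at r₀ = 0%/12 = 0; months 4+ at r₁ = 19%/12 = 0.0158333.
After month 3 (no interest yet): B = €5,750.00 − 3·€150.00 = €5,300.00.

€5,300.00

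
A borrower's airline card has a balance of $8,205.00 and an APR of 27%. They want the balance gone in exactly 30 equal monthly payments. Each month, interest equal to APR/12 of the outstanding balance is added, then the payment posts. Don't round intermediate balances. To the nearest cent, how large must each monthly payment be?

Monthly rate r = 27%/12 = 2.25% = 0.0225.
Level-payment amortization: P = B₀·r / (1 − (1+r)^(−n)) = 8205.00·0.0225 / (1 − 1.0225^(−30)).
Denominator 1 − (1+r)^(−30) = 0.487019922.
P = 184.612 / 0.487019922 ≈ 379.07.

$379.07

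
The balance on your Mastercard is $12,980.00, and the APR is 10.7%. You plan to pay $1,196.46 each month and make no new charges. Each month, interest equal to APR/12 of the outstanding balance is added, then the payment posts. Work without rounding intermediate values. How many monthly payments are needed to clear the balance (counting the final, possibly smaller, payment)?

12 payments

Monthly rate r = 10.7%/12 = 0.891667% = 0.00891667.
Recurrence: B ← B·(1+r) − $1,196.46.
Month 1: interest $115.74; balance after payment $11,899.28.
Month 2: interest $106.10; balance after payment $10,808.92.
Closed form: n = −ln(1 − rB₀/P)/ln(1+r) = −ln(0.90327)/ln(1.00892) ≈ 11.461, so the balance reaches zero during payment 12.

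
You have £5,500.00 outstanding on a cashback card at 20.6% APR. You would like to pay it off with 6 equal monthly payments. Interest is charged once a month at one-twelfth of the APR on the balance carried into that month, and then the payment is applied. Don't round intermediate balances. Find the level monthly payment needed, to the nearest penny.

£972.52

Monthly rate r = 20.6%/12 = 1.71667% = 0.0171667.
Level-payment amortization: P = B₀·r / (1 − (1+r)^(−n)) = 5500.00·0.0171667 / (1 − 1.01717^(−6)).
Denominator 1 − (1+r)^(−6) = 0.097084138.
P = 94.4167 / 0.097084138 ≈ 972.52.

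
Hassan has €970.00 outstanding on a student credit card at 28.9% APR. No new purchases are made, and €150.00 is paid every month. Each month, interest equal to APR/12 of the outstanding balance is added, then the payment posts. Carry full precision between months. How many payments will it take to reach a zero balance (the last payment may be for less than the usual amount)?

8 payments

Monthly rate r = 28.9%/12 = 2.40833% = 0.0240833.
Recurrence: B ← B·(1+r) − €150.00.
Month 1: interest €23.36; balance after payment €843.36.
Month 2: interest €20.31; balance after payment €713.67.
Closed form: n = −ln(1 − rB₀/P)/ln(1+r) = −ln(0.84426)/ln(1.02408) ≈ 7.114, so the balance reaches zero during payment 8.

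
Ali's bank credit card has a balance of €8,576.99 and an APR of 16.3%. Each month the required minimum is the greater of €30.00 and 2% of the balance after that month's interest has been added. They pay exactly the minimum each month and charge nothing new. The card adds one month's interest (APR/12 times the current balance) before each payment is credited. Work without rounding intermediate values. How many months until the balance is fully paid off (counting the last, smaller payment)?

345 months

Monthly rate r = 16.3%/12 = 1.35833% = 0.0135833.
While 2% of the post-interest balance exceeds €30.00, each month B ← (B·(1+r))·(1 − 0.02), i.e. B shrinks by the factor (1+r)·0.98 = 0.99331.
This holds for months 1–262. Entering month 263 the balance is €1,478.24; 2% of the post-interest balance is now below €30.00, so the flat €30.00 minimum applies from here.
From month 263 a fixed €30.00 at rate r clears €1,478.24 in 83 more payments. Total: 262 + 83 = 345 months.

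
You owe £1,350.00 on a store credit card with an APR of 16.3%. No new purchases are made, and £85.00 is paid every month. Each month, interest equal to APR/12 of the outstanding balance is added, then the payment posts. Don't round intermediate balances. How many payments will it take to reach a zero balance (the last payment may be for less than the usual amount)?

19 payments

Monthly rate r = 16.3%/12 = 1.35833% = 0.0135833.
Recurrence: B ← B·(1+r) − £85.00.
Month 1: interest £18.34; balance after payment £1,283.34.
Month 2: interest £17.43; balance after payment £1,215.77.
Closed form: n = −ln(1 − rB₀/P)/ln(1+r) = −ln(0.78426)/ln(1.01358) ≈ 18.011, so the balance reaches zero during payment 19.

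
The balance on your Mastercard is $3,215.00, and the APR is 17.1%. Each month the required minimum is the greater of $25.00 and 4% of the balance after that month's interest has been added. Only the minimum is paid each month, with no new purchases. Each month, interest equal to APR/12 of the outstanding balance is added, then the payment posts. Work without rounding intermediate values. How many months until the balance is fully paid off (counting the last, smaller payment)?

93 months

Monthly rate r = 17.1%/12 = 1.425% = 0.01425.
While 4% of the post-interest balance exceeds $25.00, each month B ← (B·(1+r))·(1 − 0.04), i.e. B shrinks by the factor (1+r)·0.96 = 0.97368.
This holds for months 1–62. Entering month 63 the balance is $615.16; 4% of the post-interest balance is now below $25.00, so the flat $25.00 minimum applies from here.
From month 63 a fixed $25.00 at rate r clears $615.16 in 31 more payments. Total: 62 + 31 = 93 months.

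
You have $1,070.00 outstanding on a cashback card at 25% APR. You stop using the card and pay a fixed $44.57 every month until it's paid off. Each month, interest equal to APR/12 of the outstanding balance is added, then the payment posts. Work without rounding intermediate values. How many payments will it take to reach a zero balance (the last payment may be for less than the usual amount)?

34 payments

Monthly rate r = 25%/12 = 2.08333% = 0.0208333.
Recurrence: B ← B·(1+r) − $44.57.
Month 1: interest $22.29; balance after payment $1,047.72.
Month 2: interest $21.83; balance after payment $1,024.98.
Closed form: n = −ln(1 − rB₀/P)/ln(1+r) = −ln(0.49985)/ln(1.02083) ≈ 33.631, so the balance reaches zero during payment 34.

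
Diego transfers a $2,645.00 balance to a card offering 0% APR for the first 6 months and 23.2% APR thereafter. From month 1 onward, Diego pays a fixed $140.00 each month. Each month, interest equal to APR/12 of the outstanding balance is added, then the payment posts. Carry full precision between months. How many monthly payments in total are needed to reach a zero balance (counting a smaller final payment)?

21 months

Promo months 1–6 at r₀ = 0%/12 = 0; months 7+ at r₁ = 23.2%/12 = 0.0193333.
After month 6 (no interest yet): B = $2,645.00 − 6·$140.00 = $1,805.00.
Then at r₁ with $140.00/mo: n₂ = −ln(1 − r₁·B/P)/ln(1+r₁) ≈ 14.97 → 15 more payments.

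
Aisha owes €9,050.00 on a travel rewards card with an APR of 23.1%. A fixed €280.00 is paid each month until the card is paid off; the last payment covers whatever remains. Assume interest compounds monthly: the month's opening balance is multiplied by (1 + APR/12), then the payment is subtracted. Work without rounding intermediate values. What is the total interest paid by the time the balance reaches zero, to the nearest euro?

€5,244

Monthly rate r = 23.1%/12 = 1.925% = 0.01925.
Payoff takes n = ⌈−ln(1 − rB₀/P)/ln(1+r)⌉ = ⌈51.049⌉ = 52 payments; the last is €13.89.
Total paid = 51·€280.00 + €13.89 = €14,293.89.
Total interest = total paid − principal = €14,293.89 − €9,050.00 = €5,243.89.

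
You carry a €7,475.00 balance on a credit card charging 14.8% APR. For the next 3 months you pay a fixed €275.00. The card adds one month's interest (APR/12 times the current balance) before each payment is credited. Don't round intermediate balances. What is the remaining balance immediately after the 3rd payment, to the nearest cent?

€6,919.78

Monthly rate r = 14.8%/12 = 1.23333% = 0.0123333.
Each month: B ← B·(1+r) − €275.00.
Month 1: interest €92.19; balance after payment €7,292.19.
Month 2: interest €89.94; balance after payment €7,107.13.
Month 3: interest €87.65; balance after payment €6,919.78.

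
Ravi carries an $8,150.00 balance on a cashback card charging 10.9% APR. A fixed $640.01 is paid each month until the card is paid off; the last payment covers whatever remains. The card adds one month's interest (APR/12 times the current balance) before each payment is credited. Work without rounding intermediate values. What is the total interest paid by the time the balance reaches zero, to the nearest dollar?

$551

Monthly rate r = 10.9%/12 = 0.908333% = 0.00908333.
Payoff takes n = ⌈−ln(1 − rB₀/P)/ln(1+r)⌉ = ⌈13.594⌉ = 14 payments; the last is $381.02.
Total paid = 13·$640.01 + $381.02 = $8,701.15.
Total interest = total paid − principal = $8,701.15 − $8,150.00 = $551.15.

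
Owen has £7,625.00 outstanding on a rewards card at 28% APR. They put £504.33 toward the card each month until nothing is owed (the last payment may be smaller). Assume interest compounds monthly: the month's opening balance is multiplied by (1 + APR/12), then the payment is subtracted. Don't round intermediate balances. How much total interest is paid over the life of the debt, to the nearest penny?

£1,888.56

Monthly rate r = 28%/12 = 2.33333% = 0.0233333.
Payoff takes n = ⌈−ln(1 − rB₀/P)/ln(1+r)⌉ = ⌈18.862⌉ = 19 payments; the last is £435.62.
Total paid = 18·£504.33 + £435.62 = £9,513.56.
Total interest = total paid − principal = £9,513.56 − £7,625.00 = £1,888.56.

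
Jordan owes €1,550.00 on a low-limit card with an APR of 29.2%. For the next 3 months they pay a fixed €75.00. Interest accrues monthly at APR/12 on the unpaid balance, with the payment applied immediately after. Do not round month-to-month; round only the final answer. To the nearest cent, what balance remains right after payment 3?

€1,435.41

Monthly rate r = 29.2%/12 = 2.43333% = 0.0243333.
Each month: B ← B·(1+r) − €75.00.
Month 1: interest €37.72; balance after payment €1,512.72.
Month 2: interest €36.81; balance after payment €1,474.53.
Month 3: interest €35.88; balance after payment €1,435.41.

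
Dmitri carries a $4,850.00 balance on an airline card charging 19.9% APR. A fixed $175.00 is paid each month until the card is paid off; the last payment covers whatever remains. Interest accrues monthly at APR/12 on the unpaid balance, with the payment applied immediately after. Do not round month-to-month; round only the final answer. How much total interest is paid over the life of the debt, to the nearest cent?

Monthly rate r = 19.9%/12 = 1.65833% = 0.0165833.
Payoff takes n = ⌈−ln(1 − rB₀/P)/ln(1+r)⌉ = ⌈37.419⌉ = 38 payments; the last is $73.61.
Total paid = 37·$175.00 + $73.61 = $6,548.61.
Total interest = total paid − principal = $6,548.61 − $4,850.00 = $1,698.61.

$1,698.61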